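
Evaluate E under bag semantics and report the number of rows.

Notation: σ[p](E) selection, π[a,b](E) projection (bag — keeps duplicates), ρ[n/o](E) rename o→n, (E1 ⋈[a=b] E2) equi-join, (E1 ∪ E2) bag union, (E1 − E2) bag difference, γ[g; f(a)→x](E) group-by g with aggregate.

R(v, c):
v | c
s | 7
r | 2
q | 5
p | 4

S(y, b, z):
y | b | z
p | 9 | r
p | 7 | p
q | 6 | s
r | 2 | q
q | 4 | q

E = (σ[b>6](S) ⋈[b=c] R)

Per-node cardinality:
  S → 5
  σ[b>6](S) → 2
  R → 4
  (σ[b>6](S) ⋈[b=c] R) → 1

|E| = 1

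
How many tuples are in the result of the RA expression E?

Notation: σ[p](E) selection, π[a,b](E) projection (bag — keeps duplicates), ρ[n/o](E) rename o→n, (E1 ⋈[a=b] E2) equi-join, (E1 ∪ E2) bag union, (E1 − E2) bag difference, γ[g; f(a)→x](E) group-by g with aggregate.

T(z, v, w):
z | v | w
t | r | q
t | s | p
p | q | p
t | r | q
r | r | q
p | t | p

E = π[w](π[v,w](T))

Row counts bottom-up:
  T → 6
  π[v,w](T) → 6
  π[w](π[v,w](T)) → 6

|E| = 6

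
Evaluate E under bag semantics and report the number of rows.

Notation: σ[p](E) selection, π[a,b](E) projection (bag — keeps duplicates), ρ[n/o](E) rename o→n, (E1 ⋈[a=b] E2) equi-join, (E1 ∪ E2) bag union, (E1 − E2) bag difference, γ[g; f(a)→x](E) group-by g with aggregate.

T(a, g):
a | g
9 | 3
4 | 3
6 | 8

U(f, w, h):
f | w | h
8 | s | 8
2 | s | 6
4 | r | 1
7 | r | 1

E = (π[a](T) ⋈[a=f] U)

Subexpression sizes:
  T → 3
  π[a](T) → 3
  U → 4
  (π[a](T) ⋈[a=f] U) → 1

|E| = 1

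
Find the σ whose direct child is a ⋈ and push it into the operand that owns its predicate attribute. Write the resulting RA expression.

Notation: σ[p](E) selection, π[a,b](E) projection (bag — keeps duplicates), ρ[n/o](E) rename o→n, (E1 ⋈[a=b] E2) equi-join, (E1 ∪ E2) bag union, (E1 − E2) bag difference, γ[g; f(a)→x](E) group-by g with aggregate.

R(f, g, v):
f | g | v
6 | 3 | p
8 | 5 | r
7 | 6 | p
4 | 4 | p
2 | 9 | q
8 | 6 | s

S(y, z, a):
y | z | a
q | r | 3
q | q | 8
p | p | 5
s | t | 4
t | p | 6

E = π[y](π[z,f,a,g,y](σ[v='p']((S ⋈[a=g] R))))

σ filters on v, owned by the right side.
E' = π[y](π[z,f,a,g,y]((S ⋈[a=g] σ[v='p'](R))))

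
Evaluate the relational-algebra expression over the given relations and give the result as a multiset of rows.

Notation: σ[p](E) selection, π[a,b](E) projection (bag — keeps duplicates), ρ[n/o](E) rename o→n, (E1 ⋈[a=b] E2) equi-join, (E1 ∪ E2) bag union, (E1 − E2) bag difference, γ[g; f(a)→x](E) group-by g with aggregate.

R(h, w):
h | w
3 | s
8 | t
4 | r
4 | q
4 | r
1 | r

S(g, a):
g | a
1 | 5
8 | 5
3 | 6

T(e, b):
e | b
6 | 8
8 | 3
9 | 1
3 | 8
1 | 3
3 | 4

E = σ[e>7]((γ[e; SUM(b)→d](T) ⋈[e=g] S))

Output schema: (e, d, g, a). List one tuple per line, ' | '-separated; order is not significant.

Per-node cardinality:
  T → 6
  γ[e; SUM(b)→d](T) → 5
  S → 3
  (γ[e; SUM(b)→d](T) ⋈[e=g] S) → 3
  σ[e>7]((γ[e; SUM(b)→d](T) ⋈[e=g] S)) → 1

== RESULT ==
e | d | g | a
8 | 3 | 8 | 5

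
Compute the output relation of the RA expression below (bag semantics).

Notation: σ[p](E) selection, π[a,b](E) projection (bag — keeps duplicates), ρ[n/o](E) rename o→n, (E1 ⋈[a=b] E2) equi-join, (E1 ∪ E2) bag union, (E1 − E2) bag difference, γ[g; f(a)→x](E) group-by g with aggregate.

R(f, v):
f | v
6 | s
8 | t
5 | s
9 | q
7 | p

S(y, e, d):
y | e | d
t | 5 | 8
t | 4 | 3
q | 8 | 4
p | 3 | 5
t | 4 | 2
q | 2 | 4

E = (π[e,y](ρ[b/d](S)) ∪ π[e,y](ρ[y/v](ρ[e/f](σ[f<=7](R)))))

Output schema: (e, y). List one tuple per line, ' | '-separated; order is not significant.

Stepwise |·|:
  S → 6
  ρ[b/d](S) → 6
  π[e,y](ρ[b/d](S)) → 6
  R → 5
  σ[f<=7](R) → 3
  ρ[e/f](σ[f<=7](R)) → 3
  ρ[y/v](ρ[e/f](σ[f<=7](R))) → 3
  π[e,y](ρ[y/v](ρ[e/f](σ[f<=7](R)))) → 3
  (π[e,y](ρ[b/d](S)) ∪ π[e,y](ρ[y/v](ρ[e/f](σ[f<=7](R))))) → 9

== RESULT ==
e | y
2 | q
3 | p
4 | t
4 | t
5 | s
5 | t
6 | s
7 | p
8 | q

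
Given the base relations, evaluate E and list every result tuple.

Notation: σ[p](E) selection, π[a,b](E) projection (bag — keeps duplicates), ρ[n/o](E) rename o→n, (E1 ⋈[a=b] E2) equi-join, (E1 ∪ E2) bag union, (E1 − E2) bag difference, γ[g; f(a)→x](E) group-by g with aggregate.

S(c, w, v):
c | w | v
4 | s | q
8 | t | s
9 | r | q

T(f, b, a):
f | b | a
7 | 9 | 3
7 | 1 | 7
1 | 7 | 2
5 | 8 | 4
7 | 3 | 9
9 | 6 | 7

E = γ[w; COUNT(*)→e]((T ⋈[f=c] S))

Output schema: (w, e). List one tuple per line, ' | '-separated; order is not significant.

Row counts bottom-up:
  T → 6
  S → 3
  (T ⋈[f=c] S) → 1
  γ[w; COUNT(*)→e]((T ⋈[f=c] S)) → 1

== RESULT ==
w | e
r | 1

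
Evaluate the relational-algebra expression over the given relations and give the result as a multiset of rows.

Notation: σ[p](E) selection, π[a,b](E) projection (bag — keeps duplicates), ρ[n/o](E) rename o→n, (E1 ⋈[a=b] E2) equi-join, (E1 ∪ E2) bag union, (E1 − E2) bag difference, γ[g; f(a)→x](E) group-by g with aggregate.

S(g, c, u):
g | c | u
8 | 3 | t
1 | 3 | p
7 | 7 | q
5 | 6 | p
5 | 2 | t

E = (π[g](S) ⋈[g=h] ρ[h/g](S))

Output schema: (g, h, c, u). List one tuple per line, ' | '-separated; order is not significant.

Per-node cardinality:
  S → 5
  π[g](S) → 5
  S → 5
  ρ[h/g](S) → 5
  (π[g](S) ⋈[g=h] ρ[h/g](S)) → 7

== RESULT ==
g | h | c | u
1 | 1 | 3 | p
5 | 5 | 2 | t
5 | 5 | 2 | t
5 | 5 | 6 | p
5 | 5 | 6 | p
7 | 7 | 7 | q
8 | 8 | 3 | t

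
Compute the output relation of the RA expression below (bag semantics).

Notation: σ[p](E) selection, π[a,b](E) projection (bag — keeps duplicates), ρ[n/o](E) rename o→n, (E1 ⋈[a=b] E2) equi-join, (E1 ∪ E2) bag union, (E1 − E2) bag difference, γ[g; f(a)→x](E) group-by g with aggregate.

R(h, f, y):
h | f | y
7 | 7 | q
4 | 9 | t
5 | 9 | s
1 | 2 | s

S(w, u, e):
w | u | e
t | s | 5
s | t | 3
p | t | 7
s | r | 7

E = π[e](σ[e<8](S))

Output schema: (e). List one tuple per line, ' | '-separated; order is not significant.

Per-node cardinality:
  S → 4
  σ[e<8](S) → 4
  π[e](σ[e<8](S)) → 4

== RESULT ==
e
3
5
7
7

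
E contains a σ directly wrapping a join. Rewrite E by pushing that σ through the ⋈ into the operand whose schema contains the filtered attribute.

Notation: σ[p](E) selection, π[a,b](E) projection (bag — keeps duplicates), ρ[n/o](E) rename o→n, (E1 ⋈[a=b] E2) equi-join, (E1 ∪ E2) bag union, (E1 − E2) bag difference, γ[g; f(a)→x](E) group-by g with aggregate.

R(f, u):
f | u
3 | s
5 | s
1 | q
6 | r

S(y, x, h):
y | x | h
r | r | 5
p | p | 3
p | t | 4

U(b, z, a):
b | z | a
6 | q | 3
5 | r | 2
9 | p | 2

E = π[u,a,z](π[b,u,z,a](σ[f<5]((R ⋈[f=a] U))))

σ filters on f, owned by the left side.
E' = π[u,a,z](π[b,u,z,a]((σ[f<5](R) ⋈[f=a] U)))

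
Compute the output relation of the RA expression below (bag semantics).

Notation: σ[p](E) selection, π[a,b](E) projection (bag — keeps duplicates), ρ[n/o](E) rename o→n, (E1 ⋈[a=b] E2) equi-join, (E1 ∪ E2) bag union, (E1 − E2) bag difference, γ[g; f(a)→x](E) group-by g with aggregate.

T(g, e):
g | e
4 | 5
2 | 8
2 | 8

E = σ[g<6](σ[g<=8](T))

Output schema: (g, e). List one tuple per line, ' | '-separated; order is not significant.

Subexpression sizes:
  T → 3
  σ[g<=8](T) → 3
  σ[g<6](σ[g<=8](T)) → 3

== RESULT ==
g | e
2 | 8
2 | 8
4 | 5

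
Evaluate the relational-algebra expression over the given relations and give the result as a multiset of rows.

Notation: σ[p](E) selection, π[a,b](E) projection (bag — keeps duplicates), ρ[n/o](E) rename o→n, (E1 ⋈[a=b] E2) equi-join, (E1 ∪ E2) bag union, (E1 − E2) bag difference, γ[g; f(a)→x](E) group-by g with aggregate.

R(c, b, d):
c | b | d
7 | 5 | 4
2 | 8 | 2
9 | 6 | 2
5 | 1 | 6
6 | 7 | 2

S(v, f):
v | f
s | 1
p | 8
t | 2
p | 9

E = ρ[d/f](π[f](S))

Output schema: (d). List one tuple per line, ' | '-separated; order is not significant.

Per-node cardinality:
  S → 4
  π[f](S) → 4
  ρ[d/f](π[f](S)) → 4

== RESULT ==
d
1
2
8
9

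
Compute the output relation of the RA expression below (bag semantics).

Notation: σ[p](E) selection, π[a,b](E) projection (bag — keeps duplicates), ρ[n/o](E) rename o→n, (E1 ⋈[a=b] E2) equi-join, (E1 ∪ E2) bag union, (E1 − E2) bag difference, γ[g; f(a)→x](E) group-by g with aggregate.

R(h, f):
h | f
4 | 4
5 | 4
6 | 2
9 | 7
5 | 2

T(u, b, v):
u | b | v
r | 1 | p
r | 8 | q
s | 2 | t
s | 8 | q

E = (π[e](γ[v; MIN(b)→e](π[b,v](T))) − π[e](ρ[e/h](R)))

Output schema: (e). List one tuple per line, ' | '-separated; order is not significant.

Per-node cardinality:
  T → 4
  π[b,v](T) → 4
  γ[v; MIN(b)→e](π[b,v](T)) → 3
  π[e](γ[v; MIN(b)→e](π[b,v](T))) → 3
  R → 5
  ρ[e/h](R) → 5
  π[e](ρ[e/h](R)) → 5
  (π[e](γ[v; MIN(b)→e](π[b,v](T))) − π[e](ρ[e/h](R))) → 3

== RESULT ==
e
1
2
8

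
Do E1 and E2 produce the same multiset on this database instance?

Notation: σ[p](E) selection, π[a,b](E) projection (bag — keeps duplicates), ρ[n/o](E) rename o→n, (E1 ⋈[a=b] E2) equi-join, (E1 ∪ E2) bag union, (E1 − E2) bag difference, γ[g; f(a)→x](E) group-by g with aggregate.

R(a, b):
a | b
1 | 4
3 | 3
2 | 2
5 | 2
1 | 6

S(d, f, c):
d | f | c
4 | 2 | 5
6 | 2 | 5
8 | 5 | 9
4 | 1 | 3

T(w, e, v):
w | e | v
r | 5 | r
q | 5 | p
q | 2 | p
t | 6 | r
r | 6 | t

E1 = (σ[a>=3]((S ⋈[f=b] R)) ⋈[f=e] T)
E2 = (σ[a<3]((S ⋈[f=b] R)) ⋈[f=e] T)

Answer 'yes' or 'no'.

E1 row counts bottom-up:
  S → 4
  R → 5
  (S ⋈[f=b] R) → 4
  σ[a>=3]((S ⋈[f=b] R)) → 2
  T → 5
  (σ[a>=3]((S ⋈[f=b] R)) ⋈[f=e] T) → 2
E2 row counts bottom-up:
  S → 4
  R → 5
  (S ⋈[f=b] R) → 4
  σ[a<3]((S ⋈[f=b] R)) → 2
  T → 5
  (σ[a<3]((S ⋈[f=b] R)) ⋈[f=e] T) → 2

E1 result:
d | f | c | a | b | w | e | v
4 | 2 | 5 | 5 | 2 | q | 2 | p
6 | 2 | 5 | 5 | 2 | q | 2 | p
E2 result:
d | f | c | a | b | w | e | v
4 | 2 | 5 | 2 | 2 | q | 2 | p
6 | 2 | 5 | 2 | 2 | q | 2 | p
Witness: (4, 2, 5, 2, 2, 'q', 2, 'p') appears 0× in E1 but 1× in E2.

no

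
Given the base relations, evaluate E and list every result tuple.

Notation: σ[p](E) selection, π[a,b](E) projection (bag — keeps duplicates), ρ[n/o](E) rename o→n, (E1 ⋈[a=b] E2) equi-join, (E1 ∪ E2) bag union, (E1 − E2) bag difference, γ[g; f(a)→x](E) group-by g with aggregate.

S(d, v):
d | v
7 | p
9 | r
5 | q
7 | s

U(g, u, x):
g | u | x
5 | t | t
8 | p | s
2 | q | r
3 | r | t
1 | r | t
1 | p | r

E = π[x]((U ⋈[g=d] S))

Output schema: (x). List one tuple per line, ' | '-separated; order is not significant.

Row counts bottom-up:
  U → 6
  S → 4
  (U ⋈[g=d] S) → 1
  π[x]((U ⋈[g=d] S)) → 1

== RESULT ==
x
t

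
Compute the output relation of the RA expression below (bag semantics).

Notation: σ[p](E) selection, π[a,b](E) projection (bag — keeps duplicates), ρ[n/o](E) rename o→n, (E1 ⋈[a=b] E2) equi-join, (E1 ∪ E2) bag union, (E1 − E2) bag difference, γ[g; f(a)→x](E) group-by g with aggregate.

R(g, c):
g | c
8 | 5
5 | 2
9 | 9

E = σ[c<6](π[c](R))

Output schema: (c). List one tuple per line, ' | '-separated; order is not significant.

Row counts bottom-up:
  R → 3
  π[c](R) → 3
  σ[c<6](π[c](R)) → 2

== RESULT ==
c
2
5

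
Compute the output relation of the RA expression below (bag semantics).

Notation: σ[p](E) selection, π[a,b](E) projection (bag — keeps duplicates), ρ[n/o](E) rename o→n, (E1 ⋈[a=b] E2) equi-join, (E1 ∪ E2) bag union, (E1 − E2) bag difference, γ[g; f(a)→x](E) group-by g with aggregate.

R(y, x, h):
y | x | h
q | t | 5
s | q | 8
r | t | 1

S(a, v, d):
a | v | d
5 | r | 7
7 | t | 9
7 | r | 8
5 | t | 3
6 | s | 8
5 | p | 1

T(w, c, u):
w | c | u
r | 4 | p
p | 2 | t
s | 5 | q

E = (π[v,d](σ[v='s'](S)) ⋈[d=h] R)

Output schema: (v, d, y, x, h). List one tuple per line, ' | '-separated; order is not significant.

Row counts bottom-up:
  S → 6
  σ[v='s'](S) → 1
  π[v,d](σ[v='s'](S)) → 1
  R → 3
  (π[v,d](σ[v='s'](S)) ⋈[d=h] R) → 1

== RESULT ==
v | d | y | x | h
s | 8 | s | q | 8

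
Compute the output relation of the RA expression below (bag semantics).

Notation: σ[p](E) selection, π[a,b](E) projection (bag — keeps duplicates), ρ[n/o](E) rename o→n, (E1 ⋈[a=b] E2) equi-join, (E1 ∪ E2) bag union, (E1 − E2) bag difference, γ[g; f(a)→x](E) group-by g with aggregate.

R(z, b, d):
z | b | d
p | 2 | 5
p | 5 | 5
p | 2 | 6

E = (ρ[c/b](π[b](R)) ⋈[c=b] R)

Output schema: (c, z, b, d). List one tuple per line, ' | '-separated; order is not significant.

Per-node cardinality:
  R → 3
  π[b](R) → 3
  ρ[c/b](π[b](R)) → 3
  R → 3
  (ρ[c/b](π[b](R)) ⋈[c=b] R) → 5

== RESULT ==
c | z | b | d
2 | p | 2 | 5
2 | p | 2 | 5
2 | p | 2 | 6
2 | p | 2 | 6
5 | p | 5 | 5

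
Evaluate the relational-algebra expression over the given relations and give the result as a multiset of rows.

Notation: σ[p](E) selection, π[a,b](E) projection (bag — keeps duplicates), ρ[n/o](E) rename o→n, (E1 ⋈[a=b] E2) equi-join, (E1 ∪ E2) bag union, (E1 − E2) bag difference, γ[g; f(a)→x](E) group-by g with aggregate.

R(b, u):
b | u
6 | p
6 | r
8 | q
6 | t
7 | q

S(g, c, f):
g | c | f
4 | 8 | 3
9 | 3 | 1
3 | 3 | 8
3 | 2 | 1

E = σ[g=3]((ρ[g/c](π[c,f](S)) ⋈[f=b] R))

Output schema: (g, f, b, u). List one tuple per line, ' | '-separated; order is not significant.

Subexpression sizes:
  S → 4
  π[c,f](S) → 4
  ρ[g/c](π[c,f](S)) → 4
  R → 5
  (ρ[g/c](π[c,f](S)) ⋈[f=b] R) → 1
  σ[g=3]((ρ[g/c](π[c,f](S)) ⋈[f=b] R)) → 1

== RESULT ==
g | f | b | u
3 | 8 | 8 | q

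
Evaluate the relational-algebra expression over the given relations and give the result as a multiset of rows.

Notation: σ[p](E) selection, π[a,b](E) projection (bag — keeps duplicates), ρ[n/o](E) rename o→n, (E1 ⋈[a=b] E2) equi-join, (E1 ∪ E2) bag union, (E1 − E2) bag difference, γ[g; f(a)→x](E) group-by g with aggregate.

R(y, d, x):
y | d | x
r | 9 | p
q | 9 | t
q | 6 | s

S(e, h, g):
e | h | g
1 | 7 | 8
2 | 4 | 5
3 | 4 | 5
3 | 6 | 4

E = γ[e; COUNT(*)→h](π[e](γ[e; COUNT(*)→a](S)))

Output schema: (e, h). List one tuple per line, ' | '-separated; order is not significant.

Row counts bottom-up:
  S → 4
  γ[e; COUNT(*)→a](S) → 3
  π[e](γ[e; COUNT(*)→a](S)) → 3
  γ[e; COUNT(*)→h](π[e](γ[e; COUNT(*)→a](S))) → 3

== RESULT ==
e | h
1 | 1
2 | 1
3 | 1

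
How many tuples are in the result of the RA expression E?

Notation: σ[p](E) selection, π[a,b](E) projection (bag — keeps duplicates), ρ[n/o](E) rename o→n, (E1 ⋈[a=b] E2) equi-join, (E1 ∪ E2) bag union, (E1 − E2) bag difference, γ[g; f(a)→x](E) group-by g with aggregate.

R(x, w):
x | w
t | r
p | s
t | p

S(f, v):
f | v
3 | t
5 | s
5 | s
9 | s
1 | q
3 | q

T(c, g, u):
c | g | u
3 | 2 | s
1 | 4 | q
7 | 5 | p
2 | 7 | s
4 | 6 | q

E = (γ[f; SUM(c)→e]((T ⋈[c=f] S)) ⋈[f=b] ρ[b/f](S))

Per-node cardinality:
  T → 5
  S → 6
  (T ⋈[c=f] S) → 3
  γ[f; SUM(c)→e]((T ⋈[c=f] S)) → 2
  S → 6
  ρ[b/f](S) → 6
  (γ[f; SUM(c)→e]((T ⋈[c=f] S)) ⋈[f=b] ρ[b/f](S)) → 3

|E| = 3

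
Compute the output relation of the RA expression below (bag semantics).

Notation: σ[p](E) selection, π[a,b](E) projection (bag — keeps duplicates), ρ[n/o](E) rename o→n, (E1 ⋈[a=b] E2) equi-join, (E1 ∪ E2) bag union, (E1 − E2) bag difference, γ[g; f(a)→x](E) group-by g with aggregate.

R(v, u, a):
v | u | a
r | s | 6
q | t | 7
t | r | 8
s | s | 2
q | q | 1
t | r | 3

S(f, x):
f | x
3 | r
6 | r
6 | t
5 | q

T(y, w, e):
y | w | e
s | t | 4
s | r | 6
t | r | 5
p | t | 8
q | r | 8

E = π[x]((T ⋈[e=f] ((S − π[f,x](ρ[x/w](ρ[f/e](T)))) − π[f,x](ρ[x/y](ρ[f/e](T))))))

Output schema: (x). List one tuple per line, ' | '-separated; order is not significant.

Row counts bottom-up:
  T → 5
  S → 4
  T → 5
  ρ[f/e](T) → 5
  ρ[x/w](ρ[f/e](T)) → 5
  π[f,x](ρ[x/w](ρ[f/e](T))) → 5
  (S − π[f,x](ρ[x/w](ρ[f/e](T)))) → 3
  T → 5
  ρ[f/e](T) → 5
  ρ[x/y](ρ[f/e](T)) → 5
  π[f,x](ρ[x/y](ρ[f/e](T))) → 5
  ((S − π[f,x](ρ[x/w](ρ[f/e](T)))) − π[f,x](ρ[x/y](ρ[f/e](T)))) → 3
  (T ⋈[e=f] ((S − π[f,x](ρ[x/w](ρ[f/e](T)))) − π[f,x](ρ[x/y](ρ[f/e](T))))) → 2
  π[x]((T ⋈[e=f] ((S − π[f,x](ρ[x/w](ρ[f/e](T)))) − π[f,x](ρ[x/y](ρ[f/e](T)))))) → 2

== RESULT ==
x
q
t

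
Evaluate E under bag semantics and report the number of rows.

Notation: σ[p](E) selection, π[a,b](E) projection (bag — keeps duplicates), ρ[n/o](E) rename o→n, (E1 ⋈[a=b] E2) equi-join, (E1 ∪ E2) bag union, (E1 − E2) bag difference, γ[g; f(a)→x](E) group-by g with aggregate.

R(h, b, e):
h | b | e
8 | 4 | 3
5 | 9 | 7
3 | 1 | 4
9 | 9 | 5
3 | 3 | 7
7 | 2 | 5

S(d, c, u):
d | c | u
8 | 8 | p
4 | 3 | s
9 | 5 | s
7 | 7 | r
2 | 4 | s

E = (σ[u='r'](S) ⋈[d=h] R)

Row counts bottom-up:
  S → 5
  σ[u='r'](S) → 1
  R → 6
  (σ[u='r'](S) ⋈[d=h] R) → 1

|E| = 1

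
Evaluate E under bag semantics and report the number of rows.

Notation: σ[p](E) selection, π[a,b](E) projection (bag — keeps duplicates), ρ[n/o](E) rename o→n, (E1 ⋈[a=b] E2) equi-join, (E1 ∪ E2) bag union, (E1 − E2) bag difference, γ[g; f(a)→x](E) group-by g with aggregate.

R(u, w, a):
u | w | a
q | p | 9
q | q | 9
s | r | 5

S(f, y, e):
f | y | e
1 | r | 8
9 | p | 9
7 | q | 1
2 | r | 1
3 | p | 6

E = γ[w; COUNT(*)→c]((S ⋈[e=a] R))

Subexpression sizes:
  S → 5
  R → 3
  (S ⋈[e=a] R) → 2
  γ[w; COUNT(*)→c]((S ⋈[e=a] R)) → 2

|E| = 2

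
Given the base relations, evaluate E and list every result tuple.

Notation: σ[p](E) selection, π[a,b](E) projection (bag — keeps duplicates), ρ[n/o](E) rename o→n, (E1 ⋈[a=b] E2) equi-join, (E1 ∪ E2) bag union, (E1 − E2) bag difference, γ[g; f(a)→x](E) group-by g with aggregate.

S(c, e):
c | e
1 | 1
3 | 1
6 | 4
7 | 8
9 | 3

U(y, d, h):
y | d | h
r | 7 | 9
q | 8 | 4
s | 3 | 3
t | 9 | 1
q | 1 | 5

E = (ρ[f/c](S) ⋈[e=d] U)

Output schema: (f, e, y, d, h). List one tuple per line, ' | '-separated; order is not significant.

Row counts bottom-up:
  S → 5
  ρ[f/c](S) → 5
  U → 5
  (ρ[f/c](S) ⋈[e=d] U) → 4

== RESULT ==
f | e | y | d | h
1 | 1 | q | 1 | 5
3 | 1 | q | 1 | 5
7 | 8 | q | 8 | 4
9 | 3 | s | 3 | 3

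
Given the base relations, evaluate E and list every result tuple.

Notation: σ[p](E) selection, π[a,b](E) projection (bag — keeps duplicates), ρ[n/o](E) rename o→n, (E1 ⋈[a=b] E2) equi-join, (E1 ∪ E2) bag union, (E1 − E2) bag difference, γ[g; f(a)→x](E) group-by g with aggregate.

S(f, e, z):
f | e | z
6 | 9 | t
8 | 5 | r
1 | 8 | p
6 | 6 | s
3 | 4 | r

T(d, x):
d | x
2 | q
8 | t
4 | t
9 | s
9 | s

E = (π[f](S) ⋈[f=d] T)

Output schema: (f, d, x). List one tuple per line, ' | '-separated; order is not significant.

Row counts bottom-up:
  S → 5
  π[f](S) → 5
  T → 5
  (π[f](S) ⋈[f=d] T) → 1

== RESULT ==
f | d | x
8 | 8 | t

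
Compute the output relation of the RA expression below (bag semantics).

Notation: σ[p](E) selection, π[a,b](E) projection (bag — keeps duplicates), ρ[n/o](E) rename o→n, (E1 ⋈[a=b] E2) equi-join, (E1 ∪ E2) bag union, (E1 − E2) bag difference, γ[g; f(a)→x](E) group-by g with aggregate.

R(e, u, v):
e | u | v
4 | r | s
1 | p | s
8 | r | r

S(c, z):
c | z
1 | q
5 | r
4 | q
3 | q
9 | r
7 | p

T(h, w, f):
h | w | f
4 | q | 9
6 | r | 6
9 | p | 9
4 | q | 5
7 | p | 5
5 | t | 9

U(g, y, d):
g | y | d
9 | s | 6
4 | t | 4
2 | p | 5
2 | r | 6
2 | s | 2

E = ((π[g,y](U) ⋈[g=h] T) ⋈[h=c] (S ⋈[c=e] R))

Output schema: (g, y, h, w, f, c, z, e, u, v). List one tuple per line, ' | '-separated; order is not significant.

Row counts bottom-up:
  U → 5
  π[g,y](U) → 5
  T → 6
  (π[g,y](U) ⋈[g=h] T) → 3
  S → 6
  R → 3
  (S ⋈[c=e] R) → 2
  ((π[g,y](U) ⋈[g=h] T) ⋈[h=c] (S ⋈[c=e] R)) → 2

== RESULT ==
g | y | h | w | f | c | z | e | u | v
4 | t | 4 | q | 5 | 4 | q | 4 | r | s
4 | t | 4 | q | 9 | 4 | q | 4 | r | s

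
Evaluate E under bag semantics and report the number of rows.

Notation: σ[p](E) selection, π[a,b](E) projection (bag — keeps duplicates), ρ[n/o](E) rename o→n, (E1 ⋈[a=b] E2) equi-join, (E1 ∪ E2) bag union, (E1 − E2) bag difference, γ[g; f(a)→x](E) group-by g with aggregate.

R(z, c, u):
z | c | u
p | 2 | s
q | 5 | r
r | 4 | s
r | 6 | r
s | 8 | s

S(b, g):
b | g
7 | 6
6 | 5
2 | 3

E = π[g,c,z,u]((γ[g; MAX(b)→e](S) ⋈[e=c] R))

Per-node cardinality:
  S → 3
  γ[g; MAX(b)→e](S) → 3
  R → 5
  (γ[g; MAX(b)→e](S) ⋈[e=c] R) → 2
  π[g,c,z,u]((γ[g; MAX(b)→e](S) ⋈[e=c] R)) → 2

|E| = 2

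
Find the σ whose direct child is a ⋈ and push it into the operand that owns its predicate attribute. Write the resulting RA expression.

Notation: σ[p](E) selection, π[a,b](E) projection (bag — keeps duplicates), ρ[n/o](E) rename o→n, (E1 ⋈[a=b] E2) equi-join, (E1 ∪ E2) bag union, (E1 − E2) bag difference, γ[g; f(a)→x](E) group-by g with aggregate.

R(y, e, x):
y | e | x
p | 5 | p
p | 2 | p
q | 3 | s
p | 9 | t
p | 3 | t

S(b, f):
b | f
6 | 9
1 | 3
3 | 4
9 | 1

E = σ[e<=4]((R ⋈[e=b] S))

σ filters on e, owned by the left side.
E' = (σ[e<=4](R) ⋈[e=b] S)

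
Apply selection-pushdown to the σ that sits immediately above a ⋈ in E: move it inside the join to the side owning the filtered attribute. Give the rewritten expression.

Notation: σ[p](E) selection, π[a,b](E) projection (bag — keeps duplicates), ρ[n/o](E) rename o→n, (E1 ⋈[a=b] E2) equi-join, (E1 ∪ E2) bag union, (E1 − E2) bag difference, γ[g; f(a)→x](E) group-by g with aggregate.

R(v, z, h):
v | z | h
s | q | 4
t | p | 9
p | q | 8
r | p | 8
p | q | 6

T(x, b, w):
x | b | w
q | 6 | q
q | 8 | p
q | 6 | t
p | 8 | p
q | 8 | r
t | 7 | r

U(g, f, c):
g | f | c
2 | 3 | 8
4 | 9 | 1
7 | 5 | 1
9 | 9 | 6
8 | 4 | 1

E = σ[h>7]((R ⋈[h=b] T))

σ filters on h, owned by the left side.
E' = (σ[h>7](R) ⋈[h=b] T)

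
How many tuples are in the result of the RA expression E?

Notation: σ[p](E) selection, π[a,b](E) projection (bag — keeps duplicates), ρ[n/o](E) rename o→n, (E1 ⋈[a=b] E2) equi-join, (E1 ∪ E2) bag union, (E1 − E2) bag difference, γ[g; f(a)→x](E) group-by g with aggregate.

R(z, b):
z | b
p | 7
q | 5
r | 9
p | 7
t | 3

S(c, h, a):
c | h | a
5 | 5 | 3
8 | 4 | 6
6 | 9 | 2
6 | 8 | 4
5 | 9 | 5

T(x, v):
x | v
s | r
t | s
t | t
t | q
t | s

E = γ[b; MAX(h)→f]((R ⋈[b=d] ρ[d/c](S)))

Stepwise |·|:
  R → 5
  S → 5
  ρ[d/c](S) → 5
  (R ⋈[b=d] ρ[d/c](S)) → 2
  γ[b; MAX(h)→f]((R ⋈[b=d] ρ[d/c](S))) → 1

|E| = 1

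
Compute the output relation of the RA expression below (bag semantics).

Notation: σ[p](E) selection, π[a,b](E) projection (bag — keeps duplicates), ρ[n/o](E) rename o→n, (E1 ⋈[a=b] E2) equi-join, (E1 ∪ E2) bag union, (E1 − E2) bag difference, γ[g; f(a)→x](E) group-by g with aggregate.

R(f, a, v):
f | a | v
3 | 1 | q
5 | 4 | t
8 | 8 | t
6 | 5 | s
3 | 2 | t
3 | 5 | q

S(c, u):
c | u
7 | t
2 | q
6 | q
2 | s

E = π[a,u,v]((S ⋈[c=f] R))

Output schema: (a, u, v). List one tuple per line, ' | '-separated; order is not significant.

Stepwise |·|:
  S → 4
  R → 6
  (S ⋈[c=f] R) → 1
  π[a,u,v]((S ⋈[c=f] R)) → 1

== RESULT ==
a | u | v
5 | q | s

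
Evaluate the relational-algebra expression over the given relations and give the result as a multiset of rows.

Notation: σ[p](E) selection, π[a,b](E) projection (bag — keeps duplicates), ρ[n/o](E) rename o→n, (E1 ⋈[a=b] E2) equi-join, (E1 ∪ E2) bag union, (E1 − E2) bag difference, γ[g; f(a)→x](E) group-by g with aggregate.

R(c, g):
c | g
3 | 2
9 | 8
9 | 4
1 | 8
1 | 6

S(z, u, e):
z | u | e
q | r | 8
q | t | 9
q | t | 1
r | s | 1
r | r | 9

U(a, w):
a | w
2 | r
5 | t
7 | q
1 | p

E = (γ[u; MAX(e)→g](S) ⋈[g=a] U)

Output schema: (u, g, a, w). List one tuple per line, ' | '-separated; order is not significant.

Per-node cardinality:
  S → 5
  γ[u; MAX(e)→g](S) → 3
  U → 4
  (γ[u; MAX(e)→g](S) ⋈[g=a] U) → 1

== RESULT ==
u | g | a | w
s | 1 | 1 | p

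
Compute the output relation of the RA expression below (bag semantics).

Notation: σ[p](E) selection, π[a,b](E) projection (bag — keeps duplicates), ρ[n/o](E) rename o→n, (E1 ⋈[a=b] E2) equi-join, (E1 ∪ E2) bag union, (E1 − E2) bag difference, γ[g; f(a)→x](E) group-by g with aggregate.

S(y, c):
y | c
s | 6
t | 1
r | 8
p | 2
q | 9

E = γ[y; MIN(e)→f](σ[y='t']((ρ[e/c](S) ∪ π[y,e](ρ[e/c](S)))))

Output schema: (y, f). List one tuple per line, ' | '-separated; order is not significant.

Row counts bottom-up:
  S → 5
  ρ[e/c](S) → 5
  S → 5
  ρ[e/c](S) → 5
  π[y,e](ρ[e/c](S)) → 5
  (ρ[e/c](S) ∪ π[y,e](ρ[e/c](S))) → 10
  σ[y='t']((ρ[e/c](S) ∪ π[y,e](ρ[e/c](S)))) → 2
  γ[y; MIN(e)→f](σ[y='t']((ρ[e/c](S) ∪ π[y,e](ρ[e/c](S))))) → 1

== RESULT ==
y | f
t | 1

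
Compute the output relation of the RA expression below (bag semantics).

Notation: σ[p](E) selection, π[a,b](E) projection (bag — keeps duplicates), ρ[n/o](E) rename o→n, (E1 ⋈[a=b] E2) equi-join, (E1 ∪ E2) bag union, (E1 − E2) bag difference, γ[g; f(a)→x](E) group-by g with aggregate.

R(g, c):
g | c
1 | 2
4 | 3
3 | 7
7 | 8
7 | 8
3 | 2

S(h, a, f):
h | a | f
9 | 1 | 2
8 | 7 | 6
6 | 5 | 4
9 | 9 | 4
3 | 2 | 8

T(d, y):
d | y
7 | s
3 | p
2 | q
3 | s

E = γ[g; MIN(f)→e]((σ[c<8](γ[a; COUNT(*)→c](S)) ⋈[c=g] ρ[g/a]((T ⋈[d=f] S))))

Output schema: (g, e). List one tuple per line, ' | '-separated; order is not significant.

Row counts bottom-up:
  S → 5
  γ[a; COUNT(*)→c](S) → 5
  σ[c<8](γ[a; COUNT(*)→c](S)) → 5
  T → 4
  S → 5
  (T ⋈[d=f] S) → 1
  ρ[g/a]((T ⋈[d=f] S)) → 1
  (σ[c<8](γ[a; COUNT(*)→c](S)) ⋈[c=g] ρ[g/a]((T ⋈[d=f] S))) → 5
  γ[g; MIN(f)→e]((σ[c<8](γ[a; COUNT(*)→c](S)) ⋈[c=g] ρ[g/a]((T ⋈[d=f] S)))) → 1

== RESULT ==
g | e
1 | 2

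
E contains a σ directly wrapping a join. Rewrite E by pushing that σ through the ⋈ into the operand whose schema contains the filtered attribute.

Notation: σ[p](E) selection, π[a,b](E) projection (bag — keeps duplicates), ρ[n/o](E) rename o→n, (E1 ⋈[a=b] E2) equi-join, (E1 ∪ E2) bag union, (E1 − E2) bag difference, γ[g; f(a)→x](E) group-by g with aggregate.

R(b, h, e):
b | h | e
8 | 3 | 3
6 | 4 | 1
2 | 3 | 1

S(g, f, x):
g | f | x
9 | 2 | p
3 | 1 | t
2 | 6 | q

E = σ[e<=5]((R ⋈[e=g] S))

σ filters on e, owned by the left side.
E' = (σ[e<=5](R) ⋈[e=g] S)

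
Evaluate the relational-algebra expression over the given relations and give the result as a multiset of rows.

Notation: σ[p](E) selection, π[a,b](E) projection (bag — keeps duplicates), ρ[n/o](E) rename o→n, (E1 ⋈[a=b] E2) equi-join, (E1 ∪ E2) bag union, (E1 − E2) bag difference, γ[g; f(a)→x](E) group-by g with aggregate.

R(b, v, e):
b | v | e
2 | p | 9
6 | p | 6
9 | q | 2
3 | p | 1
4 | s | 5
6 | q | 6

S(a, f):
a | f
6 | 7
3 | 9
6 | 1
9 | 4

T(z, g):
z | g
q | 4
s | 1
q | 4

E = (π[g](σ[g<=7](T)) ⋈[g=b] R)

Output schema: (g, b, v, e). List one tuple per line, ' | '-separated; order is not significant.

Row counts bottom-up:
  T → 3
  σ[g<=7](T) → 3
  π[g](σ[g<=7](T)) → 3
  R → 6
  (π[g](σ[g<=7](T)) ⋈[g=b] R) → 2

== RESULT ==
g | b | v | e
4 | 4 | s | 5
4 | 4 | s | 5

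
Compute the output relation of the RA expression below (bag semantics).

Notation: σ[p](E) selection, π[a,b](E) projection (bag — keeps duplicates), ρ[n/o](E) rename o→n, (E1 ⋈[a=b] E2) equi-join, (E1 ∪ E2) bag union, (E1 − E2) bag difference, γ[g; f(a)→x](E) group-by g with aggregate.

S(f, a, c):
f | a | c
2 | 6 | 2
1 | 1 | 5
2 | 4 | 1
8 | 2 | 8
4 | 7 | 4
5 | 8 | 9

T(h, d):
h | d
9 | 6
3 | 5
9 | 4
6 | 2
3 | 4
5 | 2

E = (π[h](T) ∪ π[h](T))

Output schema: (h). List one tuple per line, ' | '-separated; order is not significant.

Per-node cardinality:
  T → 6
  π[h](T) → 6
  T → 6
  π[h](T) → 6
  (π[h](T) ∪ π[h](T)) → 12

== RESULT ==
h
3
3
3
3
5
5
6
6
9
9
9
9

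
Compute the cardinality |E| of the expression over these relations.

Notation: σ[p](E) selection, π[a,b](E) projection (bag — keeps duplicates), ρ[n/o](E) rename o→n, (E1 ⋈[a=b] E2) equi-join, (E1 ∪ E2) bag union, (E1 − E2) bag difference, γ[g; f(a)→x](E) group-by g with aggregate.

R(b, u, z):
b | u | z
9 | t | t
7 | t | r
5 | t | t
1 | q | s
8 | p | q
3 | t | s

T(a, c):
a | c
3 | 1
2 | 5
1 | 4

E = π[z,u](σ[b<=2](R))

Subexpression sizes:
  R → 6
  σ[b<=2](R) → 1
  π[z,u](σ[b<=2](R)) → 1

|E| = 1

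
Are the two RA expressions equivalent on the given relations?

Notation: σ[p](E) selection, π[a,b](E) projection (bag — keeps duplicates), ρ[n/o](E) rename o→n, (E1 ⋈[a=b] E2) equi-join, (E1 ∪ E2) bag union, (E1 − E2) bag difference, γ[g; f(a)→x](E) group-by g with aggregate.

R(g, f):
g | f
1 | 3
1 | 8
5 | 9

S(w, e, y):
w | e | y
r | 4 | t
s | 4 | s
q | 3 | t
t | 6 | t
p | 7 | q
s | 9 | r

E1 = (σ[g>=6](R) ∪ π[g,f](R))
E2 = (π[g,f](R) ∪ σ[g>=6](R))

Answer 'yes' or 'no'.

E1 row counts bottom-up:
  R → 3
  σ[g>=6](R) → 0
  R → 3
  π[g,f](R) → 3
  (σ[g>=6](R) ∪ π[g,f](R)) → 3
E2 row counts bottom-up:
  R → 3
  π[g,f](R) → 3
  R → 3
  σ[g>=6](R) → 0
  (π[g,f](R) ∪ σ[g>=6](R)) → 3

E1 and E2 produce the same multiset:
g | f
1 | 3
1 | 8
5 | 9

yes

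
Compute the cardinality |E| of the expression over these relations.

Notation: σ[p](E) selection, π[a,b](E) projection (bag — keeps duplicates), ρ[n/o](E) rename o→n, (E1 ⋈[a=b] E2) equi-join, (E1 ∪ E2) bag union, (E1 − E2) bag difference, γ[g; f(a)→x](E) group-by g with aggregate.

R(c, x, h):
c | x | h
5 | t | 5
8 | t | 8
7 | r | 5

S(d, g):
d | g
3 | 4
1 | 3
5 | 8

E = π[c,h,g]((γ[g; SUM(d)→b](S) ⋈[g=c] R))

Stepwise |·|:
  S → 3
  γ[g; SUM(d)→b](S) → 3
  R → 3
  (γ[g; SUM(d)→b](S) ⋈[g=c] R) → 1
  π[c,h,g]((γ[g; SUM(d)→b](S) ⋈[g=c] R)) → 1

|E| = 1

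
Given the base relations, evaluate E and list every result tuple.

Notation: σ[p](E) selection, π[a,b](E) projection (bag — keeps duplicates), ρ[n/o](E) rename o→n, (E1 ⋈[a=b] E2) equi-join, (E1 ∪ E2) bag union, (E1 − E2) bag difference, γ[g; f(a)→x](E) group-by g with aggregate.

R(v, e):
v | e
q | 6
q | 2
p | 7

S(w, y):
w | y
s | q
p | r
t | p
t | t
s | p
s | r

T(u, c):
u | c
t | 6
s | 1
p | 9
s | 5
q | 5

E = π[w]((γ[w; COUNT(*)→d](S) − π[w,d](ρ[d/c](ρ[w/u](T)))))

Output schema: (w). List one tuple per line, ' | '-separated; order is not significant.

Stepwise |·|:
  S → 6
  γ[w; COUNT(*)→d](S) → 3
  T → 5
  ρ[w/u](T) → 5
  ρ[d/c](ρ[w/u](T)) → 5
  π[w,d](ρ[d/c](ρ[w/u](T))) → 5
  (γ[w; COUNT(*)→d](S) − π[w,d](ρ[d/c](ρ[w/u](T)))) → 3
  π[w]((γ[w; COUNT(*)→d](S) − π[w,d](ρ[d/c](ρ[w/u](T))))) → 3

== RESULT ==
w
p
s
t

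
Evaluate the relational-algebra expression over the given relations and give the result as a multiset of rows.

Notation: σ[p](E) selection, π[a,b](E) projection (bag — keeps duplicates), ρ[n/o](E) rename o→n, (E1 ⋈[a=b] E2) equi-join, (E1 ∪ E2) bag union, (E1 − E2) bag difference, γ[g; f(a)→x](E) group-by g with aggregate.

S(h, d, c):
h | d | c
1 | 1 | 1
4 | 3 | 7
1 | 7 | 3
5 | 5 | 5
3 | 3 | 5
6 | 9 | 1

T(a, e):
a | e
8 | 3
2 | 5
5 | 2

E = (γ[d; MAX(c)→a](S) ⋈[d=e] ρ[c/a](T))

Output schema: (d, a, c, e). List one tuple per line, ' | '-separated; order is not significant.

Row counts bottom-up:
  S → 6
  γ[d; MAX(c)→a](S) → 5
  T → 3
  ρ[c/a](T) → 3
  (γ[d; MAX(c)→a](S) ⋈[d=e] ρ[c/a](T)) → 2

== RESULT ==
d | a | c | e
3 | 7 | 8 | 3
5 | 5 | 2 | 5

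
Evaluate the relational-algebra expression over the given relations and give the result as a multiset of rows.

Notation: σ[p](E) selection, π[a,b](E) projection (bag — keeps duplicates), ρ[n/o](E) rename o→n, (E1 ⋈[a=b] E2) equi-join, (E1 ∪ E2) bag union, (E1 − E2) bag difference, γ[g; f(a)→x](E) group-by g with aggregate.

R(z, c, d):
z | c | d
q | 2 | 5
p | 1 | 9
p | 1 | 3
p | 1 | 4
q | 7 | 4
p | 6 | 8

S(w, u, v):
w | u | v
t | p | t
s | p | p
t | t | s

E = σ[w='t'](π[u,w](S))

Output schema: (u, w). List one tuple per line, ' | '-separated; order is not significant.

Per-node cardinality:
  S → 3
  π[u,w](S) → 3
  σ[w='t'](π[u,w](S)) → 2

== RESULT ==
u | w
p | t
t | t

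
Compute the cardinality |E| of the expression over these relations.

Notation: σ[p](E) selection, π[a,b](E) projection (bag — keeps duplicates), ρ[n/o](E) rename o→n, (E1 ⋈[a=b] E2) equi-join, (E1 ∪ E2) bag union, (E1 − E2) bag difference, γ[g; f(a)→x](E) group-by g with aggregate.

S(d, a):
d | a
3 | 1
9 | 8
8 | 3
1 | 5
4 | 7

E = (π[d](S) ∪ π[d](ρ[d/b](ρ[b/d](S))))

Subexpression sizes:
  S → 5
  π[d](S) → 5
  S → 5
  ρ[b/d](S) → 5
  ρ[d/b](ρ[b/d](S)) → 5
  π[d](ρ[d/b](ρ[b/d](S))) → 5
  (π[d](S) ∪ π[d](ρ[d/b](ρ[b/d](S)))) → 10

|E| = 10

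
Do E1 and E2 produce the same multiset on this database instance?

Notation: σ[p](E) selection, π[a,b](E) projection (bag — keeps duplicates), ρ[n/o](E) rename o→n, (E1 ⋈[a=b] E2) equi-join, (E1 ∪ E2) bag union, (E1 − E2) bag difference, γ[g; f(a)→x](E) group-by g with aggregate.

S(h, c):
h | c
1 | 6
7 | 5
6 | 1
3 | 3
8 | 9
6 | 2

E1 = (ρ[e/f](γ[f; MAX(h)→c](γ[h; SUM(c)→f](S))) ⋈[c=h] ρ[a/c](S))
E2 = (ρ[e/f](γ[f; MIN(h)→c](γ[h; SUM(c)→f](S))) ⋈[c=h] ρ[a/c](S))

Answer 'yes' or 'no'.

E1 per-node cardinality:
  S → 6
  γ[h; SUM(c)→f](S) → 5
  γ[f; MAX(h)→c](γ[h; SUM(c)→f](S)) → 4
  ρ[e/f](γ[f; MAX(h)→c](γ[h; SUM(c)→f](S))) → 4
  S → 6
  ρ[a/c](S) → 6
  (ρ[e/f](γ[f; MAX(h)→c](γ[h; SUM(c)→f](S))) ⋈[c=h] ρ[a/c](S)) → 5
E2 per-node cardinality:
  S → 6
  γ[h; SUM(c)→f](S) → 5
  γ[f; MIN(h)→c](γ[h; SUM(c)→f](S)) → 4
  ρ[e/f](γ[f; MIN(h)→c](γ[h; SUM(c)→f](S))) → 4
  S → 6
  ρ[a/c](S) → 6
  (ρ[e/f](γ[f; MIN(h)→c](γ[h; SUM(c)→f](S))) ⋈[c=h] ρ[a/c](S)) → 4

E1 result:
e | c | h | a
3 | 6 | 6 | 1
3 | 6 | 6 | 2
5 | 7 | 7 | 5
6 | 1 | 1 | 6
9 | 8 | 8 | 9
E2 result:
e | c | h | a
3 | 3 | 3 | 3
5 | 7 | 7 | 5
6 | 1 | 1 | 6
9 | 8 | 8 | 9
Witness: (3, 3, 3, 3) appears 0× in E1 but 1× in E2.

no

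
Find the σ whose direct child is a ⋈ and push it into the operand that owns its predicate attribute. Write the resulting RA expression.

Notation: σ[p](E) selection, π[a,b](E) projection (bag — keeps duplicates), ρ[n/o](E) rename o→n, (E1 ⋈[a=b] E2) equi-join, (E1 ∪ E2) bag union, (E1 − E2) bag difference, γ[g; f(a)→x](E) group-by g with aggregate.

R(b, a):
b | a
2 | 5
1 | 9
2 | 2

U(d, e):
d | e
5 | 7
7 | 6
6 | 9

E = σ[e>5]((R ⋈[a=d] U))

σ filters on e, owned by the right side.
E' = (R ⋈[a=d] σ[e>5](U))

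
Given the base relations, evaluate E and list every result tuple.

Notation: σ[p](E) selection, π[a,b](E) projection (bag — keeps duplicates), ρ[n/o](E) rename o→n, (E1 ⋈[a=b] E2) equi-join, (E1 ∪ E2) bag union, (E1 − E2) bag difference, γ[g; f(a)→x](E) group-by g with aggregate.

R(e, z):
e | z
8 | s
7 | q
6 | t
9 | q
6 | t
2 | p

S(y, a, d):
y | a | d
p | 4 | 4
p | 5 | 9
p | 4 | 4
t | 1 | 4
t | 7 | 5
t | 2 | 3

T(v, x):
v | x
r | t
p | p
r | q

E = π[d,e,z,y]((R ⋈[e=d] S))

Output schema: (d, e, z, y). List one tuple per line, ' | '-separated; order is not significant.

Row counts bottom-up:
  R → 6
  S → 6
  (R ⋈[e=d] S) → 1
  π[d,e,z,y]((R ⋈[e=d] S)) → 1

== RESULT ==
d | e | z | y
9 | 9 | q | p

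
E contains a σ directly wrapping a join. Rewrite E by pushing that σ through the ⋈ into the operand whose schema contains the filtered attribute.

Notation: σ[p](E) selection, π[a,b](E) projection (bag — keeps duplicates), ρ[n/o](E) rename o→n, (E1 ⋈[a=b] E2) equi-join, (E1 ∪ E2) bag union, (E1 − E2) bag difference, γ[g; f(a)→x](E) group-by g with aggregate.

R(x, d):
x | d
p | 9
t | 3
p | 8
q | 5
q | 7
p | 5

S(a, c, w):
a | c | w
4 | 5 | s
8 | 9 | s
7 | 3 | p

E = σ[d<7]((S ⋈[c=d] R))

σ filters on d, owned by the right side.
E' = (S ⋈[c=d] σ[d<7](R))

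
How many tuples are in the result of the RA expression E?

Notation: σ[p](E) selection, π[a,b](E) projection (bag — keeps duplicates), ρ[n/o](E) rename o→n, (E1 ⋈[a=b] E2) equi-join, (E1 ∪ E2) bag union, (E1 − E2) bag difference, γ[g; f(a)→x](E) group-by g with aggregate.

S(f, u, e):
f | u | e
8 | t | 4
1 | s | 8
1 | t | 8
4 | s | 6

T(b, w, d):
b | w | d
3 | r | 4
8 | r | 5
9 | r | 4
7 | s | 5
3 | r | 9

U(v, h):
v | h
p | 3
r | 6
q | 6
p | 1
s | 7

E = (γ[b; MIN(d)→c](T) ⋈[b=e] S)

Row counts bottom-up:
  T → 5
  γ[b; MIN(d)→c](T) → 4
  S → 4
  (γ[b; MIN(d)→c](T) ⋈[b=e] S) → 2

|E| = 2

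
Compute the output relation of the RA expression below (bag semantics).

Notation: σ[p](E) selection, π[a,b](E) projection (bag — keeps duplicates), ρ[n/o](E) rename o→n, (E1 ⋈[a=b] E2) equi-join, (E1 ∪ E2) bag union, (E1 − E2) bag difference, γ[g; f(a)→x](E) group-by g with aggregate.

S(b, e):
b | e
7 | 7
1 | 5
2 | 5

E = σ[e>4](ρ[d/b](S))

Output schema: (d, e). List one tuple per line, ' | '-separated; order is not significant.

Row counts bottom-up:
  S → 3
  ρ[d/b](S) → 3
  σ[e>4](ρ[d/b](S)) → 3

== RESULT ==
d | e
1 | 5
2 | 5
7 | 7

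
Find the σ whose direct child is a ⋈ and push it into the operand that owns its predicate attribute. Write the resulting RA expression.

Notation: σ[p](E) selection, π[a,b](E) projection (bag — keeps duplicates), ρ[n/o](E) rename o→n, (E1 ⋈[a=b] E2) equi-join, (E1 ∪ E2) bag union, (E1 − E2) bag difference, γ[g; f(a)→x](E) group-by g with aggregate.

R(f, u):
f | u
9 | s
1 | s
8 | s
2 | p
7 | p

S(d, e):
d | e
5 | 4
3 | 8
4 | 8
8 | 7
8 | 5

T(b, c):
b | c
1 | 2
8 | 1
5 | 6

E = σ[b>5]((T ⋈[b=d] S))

σ filters on b, owned by the left side.
E' = (σ[b>5](T) ⋈[b=d] S)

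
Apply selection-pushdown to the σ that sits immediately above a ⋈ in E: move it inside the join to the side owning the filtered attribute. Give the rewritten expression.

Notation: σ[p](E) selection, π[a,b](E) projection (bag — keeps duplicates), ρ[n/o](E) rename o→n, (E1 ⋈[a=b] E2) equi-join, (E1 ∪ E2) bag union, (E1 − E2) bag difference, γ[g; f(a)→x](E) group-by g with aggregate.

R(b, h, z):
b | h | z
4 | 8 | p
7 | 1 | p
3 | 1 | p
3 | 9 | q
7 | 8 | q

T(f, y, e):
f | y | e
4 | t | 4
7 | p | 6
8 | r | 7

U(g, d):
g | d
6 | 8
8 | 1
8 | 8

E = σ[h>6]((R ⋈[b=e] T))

σ filters on h, owned by the left side.
E' = (σ[h>6](R) ⋈[b=e] T)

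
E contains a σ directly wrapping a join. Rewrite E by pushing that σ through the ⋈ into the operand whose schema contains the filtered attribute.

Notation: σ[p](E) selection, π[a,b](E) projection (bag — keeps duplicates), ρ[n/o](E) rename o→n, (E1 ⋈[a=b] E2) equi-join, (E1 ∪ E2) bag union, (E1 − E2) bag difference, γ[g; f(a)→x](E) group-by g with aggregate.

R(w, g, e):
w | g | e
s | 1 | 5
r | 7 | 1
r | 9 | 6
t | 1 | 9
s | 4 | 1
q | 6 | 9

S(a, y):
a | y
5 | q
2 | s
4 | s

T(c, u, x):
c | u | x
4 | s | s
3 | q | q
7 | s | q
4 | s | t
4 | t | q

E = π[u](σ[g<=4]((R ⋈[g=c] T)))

σ filters on g, owned by the left side.
E' = π[u]((σ[g<=4](R) ⋈[g=c] T))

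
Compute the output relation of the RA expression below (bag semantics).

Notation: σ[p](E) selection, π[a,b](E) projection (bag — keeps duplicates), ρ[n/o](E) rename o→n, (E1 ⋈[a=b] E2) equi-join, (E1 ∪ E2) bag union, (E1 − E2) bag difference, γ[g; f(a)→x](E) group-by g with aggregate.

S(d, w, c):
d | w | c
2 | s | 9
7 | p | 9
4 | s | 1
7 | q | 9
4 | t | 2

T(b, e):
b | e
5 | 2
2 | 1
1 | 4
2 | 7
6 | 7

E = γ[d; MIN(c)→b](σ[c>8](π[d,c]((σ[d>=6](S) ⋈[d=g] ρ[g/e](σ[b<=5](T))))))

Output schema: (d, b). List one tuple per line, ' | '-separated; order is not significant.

Stepwise |·|:
  S → 5
  σ[d>=6](S) → 2
  T → 5
  σ[b<=5](T) → 4
  ρ[g/e](σ[b<=5](T)) → 4
  (σ[d>=6](S) ⋈[d=g] ρ[g/e](σ[b<=5](T))) → 2
  π[d,c]((σ[d>=6](S) ⋈[d=g] ρ[g/e](σ[b<=5](T)))) → 2
  σ[c>8](π[d,c]((σ[d>=6](S) ⋈[d=g] ρ[g/e](σ[b<=5](T))))) → 2
  γ[d; MIN(c)→b](σ[c>8](π[d,c]((σ[d>=6](S) ⋈[d=g] ρ[g/e](σ[b<=5](T)))))) → 1

== RESULT ==
d | b
7 | 9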